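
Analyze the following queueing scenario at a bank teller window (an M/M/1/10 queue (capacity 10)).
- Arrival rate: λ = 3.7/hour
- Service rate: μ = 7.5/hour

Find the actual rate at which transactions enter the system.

ρ = λ/μ = 3.7/7.5 = 0.49333
P₀ = (1-ρ)/(1-ρ^(K+1)) = (1-0.49333)/(1-0.49333^11) = 0.5067/0.9996 = 0.5069
P_K = P₀×ρ^K = 0.5069 × 0.49333^10 = 0.5069 × 0.0008538 = 0.0004328
λ_eff = λ(1-P_K) = 3.7 × (1 - 0.0004328) = 3.7 × 0.99957 = 3.6984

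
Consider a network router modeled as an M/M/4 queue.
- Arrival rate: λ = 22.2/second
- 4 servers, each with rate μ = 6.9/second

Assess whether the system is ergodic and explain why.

Stability requires ρ = λ/(cμ) < 1
ρ = 22.2/(4 × 6.9) = 22.2/27.60 = 0.8043
Since 0.8043 < 1, the system is STABLE.
The servers are busy 80.43% of the time.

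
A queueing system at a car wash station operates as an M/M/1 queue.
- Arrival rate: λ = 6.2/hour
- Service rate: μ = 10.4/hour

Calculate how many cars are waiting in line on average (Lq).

ρ = λ/μ = 6.2/10.4 = 0.5962
For M/M/1: Lq = λ²/(μ(μ-λ))
Lq = 38.44/(10.4 × 4.20)
Lq = 0.8800 cars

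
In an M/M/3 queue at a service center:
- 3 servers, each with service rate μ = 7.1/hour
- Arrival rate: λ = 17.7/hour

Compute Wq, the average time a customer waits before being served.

Traffic intensity: ρ = λ/(cμ) = 17.7/(3×7.1) = 0.8310
Since ρ = 0.8310 < 1, system is stable.
Offered load a = λ/μ = cρ = 17.7/7.1 = 2.4930
P₀ = [ Σₙ₌₀^2 aⁿ/n! + a^3/(3!(1-ρ)) ]⁻¹
Σ = a^0/0! + a^1/1! + a^2/2! = 1.0000 + 2.4930 + 3.1074 = 6.6004
a^3/(3!(1-ρ)) = 15.4933/(6 × 0.169014) = 15.2781
P₀ = 1/(6.6004 + 15.2781) = 0.04571
Lq = P₀·a^3·ρ / (3!(1-ρ)²) = 0.045707 × 15.4933 × 0.83099 / (6 × 0.028566) = 3.4334
Wq = Lq/λ = 3.4334/17.7 = 0.1940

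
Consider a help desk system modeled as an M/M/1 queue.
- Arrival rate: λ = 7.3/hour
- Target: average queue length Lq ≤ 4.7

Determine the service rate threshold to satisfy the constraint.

For M/M/1: Lq = λ²/(μ(μ-λ))
Need Lq ≤ 4.7, i.e. μ(μ-λ) ≥ λ²/4.7
μ² - 7.3μ - 53.29/4.7 ≥ 0  →  μ² - 7.3μ - 11.3383 ≥ 0
Quadratic formula (positive root): μ = [λ + √(λ² + 4×11.3383)]/2
Discriminant: 53.29 + 4×11.3383 = 98.6432, √98.6432 = 9.93193
μ ≥ (7.3 + 9.93193)/2 = 8.6160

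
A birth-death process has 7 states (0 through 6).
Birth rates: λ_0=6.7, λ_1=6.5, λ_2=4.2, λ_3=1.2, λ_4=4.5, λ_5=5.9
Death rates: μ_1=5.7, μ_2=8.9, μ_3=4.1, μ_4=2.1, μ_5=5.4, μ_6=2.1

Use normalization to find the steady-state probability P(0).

Ratios P(n)/P(0) = (λ₀···λₙ₋₁)/(μ₁···μₙ):
P(1)/P(0) = (6.7)/(5.7) = 1.1754
P(2)/P(0) = (6.7×6.5)/(5.7×8.9) = 0.8585
P(3)/P(0) = (6.7×6.5×4.2)/(5.7×8.9×4.1) = 0.8794
P(4)/P(0) = (6.7×6.5×4.2×1.2)/(5.7×8.9×4.1×2.1) = 0.5025
P(5)/P(0) = (6.7×6.5×4.2×1.2×4.5)/(5.7×8.9×4.1×2.1×5.4) = 0.4188
P(6)/P(0) = (6.7×6.5×4.2×1.2×4.5×5.9)/(5.7×8.9×4.1×2.1×5.4×2.1) = 1.1765

Normalization: ∑ P(n) = 1
P(0) × (1.0000 + 1.1754 + 0.8585 + 0.8794 + 0.5025 + 0.4188 + 1.1765) = 1
P(0) × 6.0111 = 1
P(0) = 1/6.0111 = 0.1664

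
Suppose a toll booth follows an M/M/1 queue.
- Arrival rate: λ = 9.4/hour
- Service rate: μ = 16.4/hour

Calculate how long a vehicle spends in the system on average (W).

First, compute utilization: ρ = λ/μ = 9.4/16.4 = 0.5732
For M/M/1: W = 1/(μ-λ)
W = 1/(16.4-9.4) = 1/7.00
W = 0.1429 hours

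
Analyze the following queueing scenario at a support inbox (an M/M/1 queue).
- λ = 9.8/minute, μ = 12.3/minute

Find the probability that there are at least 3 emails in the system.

ρ = λ/μ = 9.8/12.3 = 0.79675
P(N ≥ n) = ρⁿ
P(N ≥ 3) = 0.79675^3
P(N ≥ 3) = 0.5058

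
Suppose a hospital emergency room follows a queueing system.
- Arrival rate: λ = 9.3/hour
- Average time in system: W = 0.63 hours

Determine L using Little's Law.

Little's Law: L = λW
L = 9.3 × 0.63 = 5.8590 patients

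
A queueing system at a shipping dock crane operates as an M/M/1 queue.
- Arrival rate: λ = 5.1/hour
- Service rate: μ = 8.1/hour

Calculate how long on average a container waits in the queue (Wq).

First, compute utilization: ρ = λ/μ = 5.1/8.1 = 0.6296
For M/M/1: Wq = λ/(μ(μ-λ))
Wq = 5.1/(8.1 × (8.1-5.1))
Wq = 5.1/(8.1 × 3.00)
Wq = 0.2099 hours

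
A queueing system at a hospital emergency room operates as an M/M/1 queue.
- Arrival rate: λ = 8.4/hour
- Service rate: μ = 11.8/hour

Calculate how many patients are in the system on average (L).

ρ = λ/μ = 8.4/11.8 = 0.7119
For M/M/1: L = λ/(μ-λ)
L = 8.4/(11.8-8.4) = 8.4/3.40
L = 2.4706 patients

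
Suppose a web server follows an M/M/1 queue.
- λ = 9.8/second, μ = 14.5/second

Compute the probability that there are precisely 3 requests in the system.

ρ = λ/μ = 9.8/14.5 = 0.6759
P(n) = (1-ρ)ρⁿ
P(3) = (1-0.6759) × 0.6759^3
P(3) = 0.3241 × 0.3088
P(3) = 0.1001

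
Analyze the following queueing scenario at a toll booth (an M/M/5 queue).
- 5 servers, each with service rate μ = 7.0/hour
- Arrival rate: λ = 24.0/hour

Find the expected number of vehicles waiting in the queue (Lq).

Traffic intensity: ρ = λ/(cμ) = 24.0/(5×7.0) = 0.6857
Since ρ = 0.6857 < 1, system is stable.
Offered load a = λ/μ = cρ = 24.0/7.0 = 3.4286
P₀ = [ Σₙ₌₀^4 aⁿ/n! + a^5/(5!(1-ρ)) ]⁻¹
Σ = a^0/0! + a^1/1! + a^2/2! + a^3/3! + a^4/4! = 1.00000 + 3.42857 + 5.87755 + 6.71720 + 5.75760 = 22.7809
a^5/(5!(1-ρ)) = 473.7683/(120 × 0.314286) = 12.5620
P₀ = 1/(22.7809 + 12.5620) = 0.02829
Lq = P₀·a^5·ρ / (5!(1-ρ)²) = 0.028294 × 473.7683 × 0.68571 / (120 × 0.098776) = 0.7755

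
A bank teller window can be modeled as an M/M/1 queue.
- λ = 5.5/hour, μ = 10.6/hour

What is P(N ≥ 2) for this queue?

ρ = λ/μ = 5.5/10.6 = 0.51887
P(N ≥ n) = ρⁿ
P(N ≥ 2) = 0.51887^2
P(N ≥ 2) = 0.2692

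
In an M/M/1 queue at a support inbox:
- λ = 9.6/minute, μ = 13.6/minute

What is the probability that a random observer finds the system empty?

ρ = λ/μ = 9.6/13.6 = 0.7059
P(0) = 1 - ρ = 1 - 0.7059 = 0.2941
The server is idle 29.41% of the time.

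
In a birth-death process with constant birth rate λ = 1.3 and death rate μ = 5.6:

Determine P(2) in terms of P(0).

For constant rates: P(n)/P(0) = (λ/μ)^n
P(2)/P(0) = (1.3/5.6)^2 = 0.23214^2 = 0.05389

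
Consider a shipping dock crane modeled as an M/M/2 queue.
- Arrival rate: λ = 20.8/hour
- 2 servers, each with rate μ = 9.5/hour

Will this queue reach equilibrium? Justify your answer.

Stability requires ρ = λ/(cμ) < 1
ρ = 20.8/(2 × 9.5) = 20.8/19.00 = 1.0947
Since 1.0947 ≥ 1, the system is UNSTABLE.
Need c > λ/μ = 20.8/9.5 = 2.19.
Minimum servers needed: c = 3.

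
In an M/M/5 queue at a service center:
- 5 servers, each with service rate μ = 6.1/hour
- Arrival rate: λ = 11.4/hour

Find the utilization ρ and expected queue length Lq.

Traffic intensity: ρ = λ/(cμ) = 11.4/(5×6.1) = 0.3738
Since ρ = 0.3738 < 1, system is stable.
Offered load a = λ/μ = cρ = 11.4/6.1 = 1.8689
P₀ = [ Σₙ₌₀^4 aⁿ/n! + a^5/(5!(1-ρ)) ]⁻¹
Σ = a^0/0! + a^1/1! + a^2/2! + a^3/3! + a^4/4! = 1.00000 + 1.86885 + 1.74630 + 1.08786 + 0.508263 = 6.2113
a^5/(5!(1-ρ)) = 22.7969/(120 × 0.6262) = 0.3034
P₀ = 1/(6.2113 + 0.3034) = 0.1535
Lq = P₀·a^5·ρ / (5!(1-ρ)²) = 0.1535 × 22.7969 × 0.3738 / (120 × 0.3922) = 0.02779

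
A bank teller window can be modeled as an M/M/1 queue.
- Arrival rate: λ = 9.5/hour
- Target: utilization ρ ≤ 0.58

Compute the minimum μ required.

ρ = λ/μ, so μ = λ/ρ
μ ≥ 9.5/0.58 = 16.3793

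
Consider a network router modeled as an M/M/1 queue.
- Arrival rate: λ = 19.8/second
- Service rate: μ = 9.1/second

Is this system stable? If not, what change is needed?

Stability requires ρ = λ/(cμ) < 1
ρ = 19.8/(1 × 9.1) = 19.8/9.10 = 2.1758
Since 2.1758 ≥ 1, the system is UNSTABLE.
Queue grows without bound. Need μ > λ = 19.8.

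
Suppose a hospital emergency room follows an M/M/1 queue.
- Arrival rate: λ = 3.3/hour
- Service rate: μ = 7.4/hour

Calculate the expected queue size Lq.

ρ = λ/μ = 3.3/7.4 = 0.4459
For M/M/1: Lq = λ²/(μ(μ-λ))
Lq = 10.89/(7.4 × 4.10)
Lq = 0.3589 patients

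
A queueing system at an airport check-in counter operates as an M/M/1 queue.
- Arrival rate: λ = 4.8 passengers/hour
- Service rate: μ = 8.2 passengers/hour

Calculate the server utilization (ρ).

Server utilization: ρ = λ/μ
ρ = 4.8/8.2 = 0.5854
The server is busy 58.54% of the time.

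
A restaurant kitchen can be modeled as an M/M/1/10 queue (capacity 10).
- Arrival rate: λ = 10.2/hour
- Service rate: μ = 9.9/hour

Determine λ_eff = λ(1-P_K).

ρ = λ/μ = 10.2/9.9 = 1.0303
P₀ = (1-ρ)/(1-ρ^(K+1)) = (1-1.0303)/(1-1.0303^11) = -0.030300/-0.38868 = 0.07796
P_K = P₀×ρ^K = 0.07796 × 1.0303^10 = 0.07796 × 1.3478 = 0.1051
λ_eff = λ(1-P_K) = 10.2 × (1 - 0.105075) = 10.2 × 0.89492 = 9.1282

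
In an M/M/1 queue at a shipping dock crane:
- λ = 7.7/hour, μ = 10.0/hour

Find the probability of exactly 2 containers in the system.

ρ = λ/μ = 7.7/10.0 = 0.7700
P(n) = (1-ρ)ρⁿ
P(2) = (1-0.7700) × 0.7700^2
P(2) = 0.2300 × 0.5929
P(2) = 0.1364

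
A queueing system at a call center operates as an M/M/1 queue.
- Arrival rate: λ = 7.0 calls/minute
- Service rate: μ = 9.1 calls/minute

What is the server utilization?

Server utilization: ρ = λ/μ
ρ = 7.0/9.1 = 0.7692
The server is busy 76.92% of the time.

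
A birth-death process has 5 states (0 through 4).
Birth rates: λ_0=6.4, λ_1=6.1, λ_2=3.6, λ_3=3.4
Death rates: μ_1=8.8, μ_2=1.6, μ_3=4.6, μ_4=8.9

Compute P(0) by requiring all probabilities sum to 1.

Ratios P(n)/P(0) = (λ₀···λₙ₋₁)/(μ₁···μₙ):
P(1)/P(0) = (6.4)/(8.8) = 0.72727
P(2)/P(0) = (6.4×6.1)/(8.8×1.6) = 2.7727
P(3)/P(0) = (6.4×6.1×3.6)/(8.8×1.6×4.6) = 2.1700
P(4)/P(0) = (6.4×6.1×3.6×3.4)/(8.8×1.6×4.6×8.9) = 0.82897

Normalization: ∑ P(n) = 1
P(0) × (1.0000 + 0.72727 + 2.7727 + 2.1700 + 0.82897) = 1
P(0) × 7.4989 = 1
P(0) = 1/7.4989 = 0.1334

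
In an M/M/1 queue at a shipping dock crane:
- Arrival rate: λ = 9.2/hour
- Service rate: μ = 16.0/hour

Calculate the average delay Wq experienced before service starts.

First, compute utilization: ρ = λ/μ = 9.2/16.0 = 0.5750
For M/M/1: Wq = λ/(μ(μ-λ))
Wq = 9.2/(16.0 × (16.0-9.2))
Wq = 9.2/(16.0 × 6.80)
Wq = 0.08456 hours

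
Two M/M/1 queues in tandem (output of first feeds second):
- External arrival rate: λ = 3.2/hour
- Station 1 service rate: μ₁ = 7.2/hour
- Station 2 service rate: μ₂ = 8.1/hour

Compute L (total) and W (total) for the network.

By Jackson's theorem, each station behaves as independent M/M/1.
Station 1: ρ₁ = 3.2/7.2 = 0.4444, L₁ = ρ₁/(1-ρ₁) = λ/(μ₁-λ) = 3.2/4.00 = 0.8000
Station 2: ρ₂ = 3.2/8.1 = 0.3951, L₂ = ρ₂/(1-ρ₂) = λ/(μ₂-λ) = 3.2/4.90 = 0.6531
Total: L = L₁ + L₂ = 0.8000 + 0.6531 = 1.4531
W = L/λ = 1.4531/3.2 = 0.4541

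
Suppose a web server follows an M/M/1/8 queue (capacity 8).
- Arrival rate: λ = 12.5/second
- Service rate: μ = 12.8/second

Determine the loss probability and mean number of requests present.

ρ = λ/μ = 12.5/12.8 = 0.97656
P₀ = (1-ρ)/(1-ρ^(K+1)) = (1-0.97656)/(1-0.97656^9) = 0.023440/0.19223 = 0.1219
P_K = P₀×ρ^K = 0.12194 × 0.97656^8 = 0.12194 × 0.82716 = 0.1009
Blocking probability P_8 = 0.1009 (10.09%)
L = ρ[1 - (K+1)ρ^K + Kρ^(K+1)] / [(1-ρ)(1-ρ^(K+1))]
L = 0.97656 × (1 - 9×0.8271637 + 8×0.8077750) / ((1 - 0.97656) × (1 - 0.8077750)) = 3.8420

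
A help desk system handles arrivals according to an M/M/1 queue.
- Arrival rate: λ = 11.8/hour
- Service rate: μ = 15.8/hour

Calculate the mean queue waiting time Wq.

First, compute utilization: ρ = λ/μ = 11.8/15.8 = 0.7468
For M/M/1: Wq = λ/(μ(μ-λ))
Wq = 11.8/(15.8 × (15.8-11.8))
Wq = 11.8/(15.8 × 4.00)
Wq = 0.1867 hours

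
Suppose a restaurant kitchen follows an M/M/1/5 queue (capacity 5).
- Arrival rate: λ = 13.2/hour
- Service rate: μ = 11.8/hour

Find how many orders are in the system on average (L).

ρ = λ/μ = 13.2/11.8 = 1.11864
P₀ = (1-ρ)/(1-ρ^(K+1)) = (1-1.11864)/(1-1.11864^6) = -0.1186/-0.9595 = 0.1236
P_K = P₀×ρ^K = 0.12365 × 1.11864^5 = 0.12365 × 1.7517 = 0.2166
L = ρ[1 - (K+1)ρ^K + Kρ^(K+1)] / [(1-ρ)(1-ρ^(K+1))]
L = 1.11864 × (1 - 6×1.751668 + 5×1.959486) / ((1 - 1.11864) × (1 - 1.959486)) = 2.8245 orders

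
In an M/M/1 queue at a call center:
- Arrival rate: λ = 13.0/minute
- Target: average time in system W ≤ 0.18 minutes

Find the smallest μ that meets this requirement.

For M/M/1: W = 1/(μ-λ)
Need W ≤ 0.18, so 1/(μ-λ) ≤ 0.18
μ - λ ≥ 1/0.18 = 5.5556
μ ≥ 13.0 + 5.5556 = 18.5556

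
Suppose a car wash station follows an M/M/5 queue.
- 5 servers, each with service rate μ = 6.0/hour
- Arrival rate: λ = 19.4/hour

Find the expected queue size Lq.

Traffic intensity: ρ = λ/(cμ) = 19.4/(5×6.0) = 0.6467
Since ρ = 0.6467 < 1, system is stable.
Offered load a = λ/μ = cρ = 19.4/6.0 = 3.2333
P₀ = [ Σₙ₌₀^4 aⁿ/n! + a^5/(5!(1-ρ)) ]⁻¹
Σ = a^0/0! + a^1/1! + a^2/2! + a^3/3! + a^4/4! = 1.0000 + 3.2333 + 5.2272 + 5.6338 + 4.5540 = 19.6483
a^5/(5!(1-ρ)) = 353.3885/(120 × 0.353333) = 8.3346
P₀ = 1/(19.6483 + 8.3346) = 0.03574
Lq = P₀·a^5·ρ / (5!(1-ρ)²) = 0.035736 × 353.3885 × 0.64667 / (120 × 0.12484) = 0.5451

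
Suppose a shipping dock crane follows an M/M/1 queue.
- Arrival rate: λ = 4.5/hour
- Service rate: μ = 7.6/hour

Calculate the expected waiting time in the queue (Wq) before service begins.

First, compute utilization: ρ = λ/μ = 4.5/7.6 = 0.5921
For M/M/1: Wq = λ/(μ(μ-λ))
Wq = 4.5/(7.6 × (7.6-4.5))
Wq = 4.5/(7.6 × 3.10)
Wq = 0.1910 hours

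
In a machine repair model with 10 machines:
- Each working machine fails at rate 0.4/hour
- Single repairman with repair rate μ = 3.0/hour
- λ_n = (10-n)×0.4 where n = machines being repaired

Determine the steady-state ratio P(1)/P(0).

P(1)/P(0) = ∏_{i=0}^{1-1} λ_i/μ_{i+1}
= (10-0)×0.4/3.0
= 1.3333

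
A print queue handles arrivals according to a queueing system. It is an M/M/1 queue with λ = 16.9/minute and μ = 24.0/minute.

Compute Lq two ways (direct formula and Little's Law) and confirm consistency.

Method 1 (direct): Lq = λ²/(μ(μ-λ)) = 285.61/(24.0 × 7.10) = 1.6761

Method 2 (Little's Law):
W = 1/(μ-λ) = 1/7.10 = 0.14085
Wq = W - 1/μ = 0.14085 - 0.041667 = 0.09918
Lq = λWq = 16.9 × 0.09918 = 1.6761 ✔ (matches Method 1)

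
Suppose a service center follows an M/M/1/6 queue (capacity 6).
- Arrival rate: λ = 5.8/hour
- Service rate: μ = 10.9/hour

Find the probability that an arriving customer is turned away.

ρ = λ/μ = 5.8/10.9 = 0.53211
P₀ = (1-ρ)/(1-ρ^(K+1)) = (1-0.53211)/(1-0.53211^7) = 0.4679/0.9879 = 0.4736
P_K = P₀×ρ^K = 0.4736 × 0.53211^6 = 0.4736 × 0.02270 = 0.01075
Blocking probability = 1.08%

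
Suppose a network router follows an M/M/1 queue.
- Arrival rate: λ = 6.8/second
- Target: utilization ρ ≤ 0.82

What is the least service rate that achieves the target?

ρ = λ/μ, so μ = λ/ρ
μ ≥ 6.8/0.82 = 8.2927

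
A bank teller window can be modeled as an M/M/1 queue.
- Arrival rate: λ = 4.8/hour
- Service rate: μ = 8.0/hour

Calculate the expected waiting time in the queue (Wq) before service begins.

First, compute utilization: ρ = λ/μ = 4.8/8.0 = 0.6000
For M/M/1: Wq = λ/(μ(μ-λ))
Wq = 4.8/(8.0 × (8.0-4.8))
Wq = 4.8/(8.0 × 3.20)
Wq = 0.1875 hours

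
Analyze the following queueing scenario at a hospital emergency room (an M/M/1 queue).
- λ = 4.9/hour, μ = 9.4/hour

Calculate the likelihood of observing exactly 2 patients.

ρ = λ/μ = 4.9/9.4 = 0.5213
P(n) = (1-ρ)ρⁿ
P(2) = (1-0.5213) × 0.5213^2
P(2) = 0.4787 × 0.2718
P(2) = 0.1301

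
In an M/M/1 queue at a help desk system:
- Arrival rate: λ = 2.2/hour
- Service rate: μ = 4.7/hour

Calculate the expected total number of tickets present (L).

ρ = λ/μ = 2.2/4.7 = 0.4681
For M/M/1: L = λ/(μ-λ)
L = 2.2/(4.7-2.2) = 2.2/2.50
L = 0.8800 tickets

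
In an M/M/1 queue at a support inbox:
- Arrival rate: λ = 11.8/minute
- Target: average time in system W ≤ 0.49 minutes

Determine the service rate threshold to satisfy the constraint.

For M/M/1: W = 1/(μ-λ)
Need W ≤ 0.49, so 1/(μ-λ) ≤ 0.49
μ - λ ≥ 1/0.49 = 2.0408
μ ≥ 11.8 + 2.0408 = 13.8408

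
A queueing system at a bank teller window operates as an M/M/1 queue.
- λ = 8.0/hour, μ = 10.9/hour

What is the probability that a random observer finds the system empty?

ρ = λ/μ = 8.0/10.9 = 0.7339
P(0) = 1 - ρ = 1 - 0.7339 = 0.2661
The server is idle 26.61% of the time.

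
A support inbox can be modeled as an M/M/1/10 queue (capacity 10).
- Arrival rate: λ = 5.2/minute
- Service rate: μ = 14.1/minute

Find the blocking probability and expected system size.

ρ = λ/μ = 5.2/14.1 = 0.3688
P₀ = (1-ρ)/(1-ρ^(K+1)) = (1-0.3688)/(1-0.3688^11) = 0.6312/1.0000 = 0.6312
P_K = P₀×ρ^K = 0.6312 × 0.3688^10 = 0.6312 × 0.00004655 = 0.00002938
Blocking probability P_10 = 0.00002938 (0.002938%)
L = ρ[1 - (K+1)ρ^K + Kρ^(K+1)] / [(1-ρ)(1-ρ^(K+1))]
L = 0.3688 × (1 - 11×0.00004655 + 10×0.00001717) / ((1 - 0.3688) × (1 - 0.00001717)) = 0.5841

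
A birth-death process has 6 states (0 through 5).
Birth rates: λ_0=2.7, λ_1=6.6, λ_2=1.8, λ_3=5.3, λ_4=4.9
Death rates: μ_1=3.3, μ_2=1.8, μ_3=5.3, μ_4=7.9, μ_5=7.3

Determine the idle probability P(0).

Ratios P(n)/P(0) = (λ₀···λₙ₋₁)/(μ₁···μₙ):
P(1)/P(0) = (2.7)/(3.3) = 0.8182
P(2)/P(0) = (2.7×6.6)/(3.3×1.8) = 3.0000
P(3)/P(0) = (2.7×6.6×1.8)/(3.3×1.8×5.3) = 1.0189
P(4)/P(0) = (2.7×6.6×1.8×5.3)/(3.3×1.8×5.3×7.9) = 0.6835
P(5)/P(0) = (2.7×6.6×1.8×5.3×4.9)/(3.3×1.8×5.3×7.9×7.3) = 0.4588

Normalization: ∑ P(n) = 1
P(0) × (1.0000 + 0.8182 + 3.0000 + 1.0189 + 0.6835 + 0.4588) = 1
P(0) × 6.9794 = 1
P(0) = 1/6.9794 = 0.1433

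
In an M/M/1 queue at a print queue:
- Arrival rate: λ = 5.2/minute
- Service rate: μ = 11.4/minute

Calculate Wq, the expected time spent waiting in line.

First, compute utilization: ρ = λ/μ = 5.2/11.4 = 0.4561
For M/M/1: Wq = λ/(μ(μ-λ))
Wq = 5.2/(11.4 × (11.4-5.2))
Wq = 5.2/(11.4 × 6.20)
Wq = 0.07357 minutes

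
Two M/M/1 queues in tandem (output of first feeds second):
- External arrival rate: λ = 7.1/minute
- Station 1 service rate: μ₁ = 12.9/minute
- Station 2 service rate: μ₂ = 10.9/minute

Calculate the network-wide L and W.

By Jackson's theorem, each station behaves as independent M/M/1.
Station 1: ρ₁ = 7.1/12.9 = 0.5504, L₁ = ρ₁/(1-ρ₁) = λ/(μ₁-λ) = 7.1/5.80 = 1.22414
Station 2: ρ₂ = 7.1/10.9 = 0.6514, L₂ = ρ₂/(1-ρ₂) = λ/(μ₂-λ) = 7.1/3.80 = 1.86842
Total: L = L₁ + L₂ = 1.22414 + 1.86842 = 3.0926
W = L/λ = 3.0926/7.1 = 0.4356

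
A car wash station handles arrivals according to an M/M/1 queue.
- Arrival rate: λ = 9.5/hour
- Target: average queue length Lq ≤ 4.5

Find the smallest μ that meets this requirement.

For M/M/1: Lq = λ²/(μ(μ-λ))
Need Lq ≤ 4.5, i.e. μ(μ-λ) ≥ λ²/4.5
μ² - 9.5μ - 90.25/4.5 ≥ 0  →  μ² - 9.5μ - 20.055556 ≥ 0
Quadratic formula (positive root): μ = [λ + √(λ² + 4×20.055556)]/2
Discriminant: 90.25 + 4×20.055556 = 170.47222, √170.47222 = 13.056501
μ ≥ (9.5 + 13.056501)/2 = 11.2783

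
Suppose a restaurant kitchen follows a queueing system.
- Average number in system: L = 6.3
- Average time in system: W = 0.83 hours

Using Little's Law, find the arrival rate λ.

Little's Law: L = λW, so λ = L/W
λ = 6.3/0.83 = 7.5904 orders/hour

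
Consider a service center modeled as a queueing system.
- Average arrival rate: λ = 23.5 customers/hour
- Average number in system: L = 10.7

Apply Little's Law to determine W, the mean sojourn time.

Little's Law: L = λW, so W = L/λ
W = 10.7/23.5 = 0.4553 hours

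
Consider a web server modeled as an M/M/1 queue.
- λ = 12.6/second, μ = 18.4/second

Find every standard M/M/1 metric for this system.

Step 1: ρ = λ/μ = 12.6/18.4 = 0.6848
Step 2: L = λ/(μ-λ) = 12.6/5.80 = 2.1724
Step 3: Lq = λ²/(μ(μ-λ)) = 158.76/(18.4×5.80) = 1.4876
Step 4: W = 1/(μ-λ) = 1/5.80 = 0.17241
Step 5: Wq = λ/(μ(μ-λ)) = 12.6/(18.4×5.80) = 0.1181
Step 6: P(0) = 1-ρ = 0.3152
Verify: L = λW = 12.6×0.17241 = 2.1724 ✔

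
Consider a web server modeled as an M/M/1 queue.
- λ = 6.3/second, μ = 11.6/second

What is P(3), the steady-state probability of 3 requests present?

ρ = λ/μ = 6.3/11.6 = 0.5431
P(n) = (1-ρ)ρⁿ
P(3) = (1-0.5431) × 0.5431^3
P(3) = 0.45690 × 0.16019
P(3) = 0.07319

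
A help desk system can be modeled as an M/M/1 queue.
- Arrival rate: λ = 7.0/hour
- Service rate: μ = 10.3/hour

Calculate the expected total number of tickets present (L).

ρ = λ/μ = 7.0/10.3 = 0.6796
For M/M/1: L = λ/(μ-λ)
L = 7.0/(10.3-7.0) = 7.0/3.30
L = 2.1212 tickets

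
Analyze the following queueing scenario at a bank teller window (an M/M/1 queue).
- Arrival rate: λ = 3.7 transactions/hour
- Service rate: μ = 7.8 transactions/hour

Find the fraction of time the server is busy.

Server utilization: ρ = λ/μ
ρ = 3.7/7.8 = 0.4744
The server is busy 47.44% of the time.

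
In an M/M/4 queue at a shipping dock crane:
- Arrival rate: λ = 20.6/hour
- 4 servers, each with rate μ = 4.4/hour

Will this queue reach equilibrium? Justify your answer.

Stability requires ρ = λ/(cμ) < 1
ρ = 20.6/(4 × 4.4) = 20.6/17.60 = 1.1705
Since 1.1705 ≥ 1, the system is UNSTABLE.
Need c > λ/μ = 20.6/4.4 = 4.68.
Minimum servers needed: c = 5.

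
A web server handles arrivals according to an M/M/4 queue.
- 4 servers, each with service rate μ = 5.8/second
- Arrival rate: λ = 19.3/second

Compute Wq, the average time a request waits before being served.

Traffic intensity: ρ = λ/(cμ) = 19.3/(4×5.8) = 0.8319
Since ρ = 0.8319 < 1, system is stable.
Offered load a = λ/μ = cρ = 19.3/5.8 = 3.3276
P₀ = [ Σₙ₌₀^3 aⁿ/n! + a^4/(4!(1-ρ)) ]⁻¹
Σ = a^0/0! + a^1/1! + a^2/2! + a^3/3! = 1.0000 + 3.3276 + 5.5364 + 6.1410 = 16.0050
a^4/(4!(1-ρ)) = 122.6076/(24 × 0.1681034) = 30.3899
P₀ = 1/(16.0050 + 30.3899) = 0.02155
Lq = P₀·a^4·ρ / (4!(1-ρ)²) = 0.021554 × 122.6076 × 0.83190 / (24 × 0.028259) = 3.2415
Wq = Lq/λ = 3.2415/19.3 = 0.1680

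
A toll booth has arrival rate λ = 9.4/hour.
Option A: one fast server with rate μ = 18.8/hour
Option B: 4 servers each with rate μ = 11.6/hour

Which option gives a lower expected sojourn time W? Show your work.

Option A: single server μ = 18.8 (M/M/1)
  ρ_A = 9.4/18.8 = 0.5000
  W_A = 1/(μ-λ) = 1/(18.8-9.4) = 1/9.40 = 0.1064

Option B: 4 servers μ = 11.6 (M/M/4)
  ρ_B = λ/(cμ) = 9.4/(4×11.6) = 0.2026
  Offered load a = λ/μ = cρ = 9.4/11.6 = 0.8103
  P₀ = [ Σₙ₌₀^3 aⁿ/n! + a^4/(4!(1-ρ)) ]⁻¹
  Σ = a^0/0! + a^1/1! + a^2/2! + a^3/3! = 1.0000 + 0.81034 + 0.32833 + 0.088687 = 2.2274
  a^4/(4!(1-ρ)) = 0.4312/(24 × 0.7974) = 0.02253
  P₀ = 1/(2.2274 + 0.02253) = 0.4445
  Lq = P₀·a^4·ρ / (4!(1-ρ)²) = 0.4445 × 0.4312 × 0.2026 / (24 × 0.6359) = 0.002544
  Wq_B = Lq/λ = 0.0025442/9.4 = 0.0002707
  W_B = Wq_B + 1/μ = 0.0002707 + 0.08621 = 0.08648

Since W_B = 0.08648 < W_A = 0.1064, Option B (multiple servers) has the shorter time in system.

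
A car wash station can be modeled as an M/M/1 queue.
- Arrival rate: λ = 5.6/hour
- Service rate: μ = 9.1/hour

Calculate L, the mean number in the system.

ρ = λ/μ = 5.6/9.1 = 0.6154
For M/M/1: L = λ/(μ-λ)
L = 5.6/(9.1-5.6) = 5.6/3.50
L = 1.6000 cars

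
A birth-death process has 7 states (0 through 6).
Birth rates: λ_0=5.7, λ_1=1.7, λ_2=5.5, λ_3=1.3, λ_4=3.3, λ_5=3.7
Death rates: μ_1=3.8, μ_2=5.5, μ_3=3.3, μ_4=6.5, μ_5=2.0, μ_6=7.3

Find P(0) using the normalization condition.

Ratios P(n)/P(0) = (λ₀···λₙ₋₁)/(μ₁···μₙ):
P(1)/P(0) = (5.7)/(3.8) = 1.5000
P(2)/P(0) = (5.7×1.7)/(3.8×5.5) = 0.46364
P(3)/P(0) = (5.7×1.7×5.5)/(3.8×5.5×3.3) = 0.77273
P(4)/P(0) = (5.7×1.7×5.5×1.3)/(3.8×5.5×3.3×6.5) = 0.15455
P(5)/P(0) = (5.7×1.7×5.5×1.3×3.3)/(3.8×5.5×3.3×6.5×2.0) = 0.25500
P(6)/P(0) = (5.7×1.7×5.5×1.3×3.3×3.7)/(3.8×5.5×3.3×6.5×2.0×7.3) = 0.12925

Normalization: ∑ P(n) = 1
P(0) × (1.0000 + 1.5000 + 0.46364 + 0.77273 + 0.15455 + 0.25500 + 0.12925) = 1
P(0) × 4.2752 = 1
P(0) = 1/4.2752 = 0.2339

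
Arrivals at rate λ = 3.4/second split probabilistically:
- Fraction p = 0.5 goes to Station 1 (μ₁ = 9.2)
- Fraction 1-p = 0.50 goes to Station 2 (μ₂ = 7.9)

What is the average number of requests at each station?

Effective rates: λ₁ = 3.4×0.5 = 1.7, λ₂ = 3.4×0.50 = 1.7
Station 1: ρ₁ = 1.7/9.2 = 0.1848, L₁ = ρ₁/(1-ρ₁) = 0.1848/(1-0.1848) = 0.2267
Station 2: ρ₂ = 1.7/7.9 = 0.2152, L₂ = ρ₂/(1-ρ₂) = 0.2152/(1-0.2152) = 0.2742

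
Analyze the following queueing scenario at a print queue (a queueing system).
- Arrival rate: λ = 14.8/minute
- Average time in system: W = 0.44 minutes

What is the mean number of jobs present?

Little's Law: L = λW
L = 14.8 × 0.44 = 6.5120 jobs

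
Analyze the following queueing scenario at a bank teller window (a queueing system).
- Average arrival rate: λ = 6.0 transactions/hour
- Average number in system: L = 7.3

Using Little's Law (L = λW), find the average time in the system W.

Little's Law: L = λW, so W = L/λ
W = 7.3/6.0 = 1.2167 hours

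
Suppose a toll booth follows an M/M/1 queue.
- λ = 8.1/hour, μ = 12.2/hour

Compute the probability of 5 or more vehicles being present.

ρ = λ/μ = 8.1/12.2 = 0.6639
P(N ≥ n) = ρⁿ
P(N ≥ 5) = 0.6639^5
P(N ≥ 5) = 0.1290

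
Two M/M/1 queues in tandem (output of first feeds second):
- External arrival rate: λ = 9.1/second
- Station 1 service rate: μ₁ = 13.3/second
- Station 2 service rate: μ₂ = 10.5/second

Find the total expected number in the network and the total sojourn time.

By Jackson's theorem, each station behaves as independent M/M/1.
Station 1: ρ₁ = 9.1/13.3 = 0.6842, L₁ = ρ₁/(1-ρ₁) = λ/(μ₁-λ) = 9.1/4.20 = 2.1667
Station 2: ρ₂ = 9.1/10.5 = 0.8667, L₂ = ρ₂/(1-ρ₂) = λ/(μ₂-λ) = 9.1/1.40 = 6.5000
Total: L = L₁ + L₂ = 2.1667 + 6.5000 = 8.6667
W = L/λ = 8.6667/9.1 = 0.9524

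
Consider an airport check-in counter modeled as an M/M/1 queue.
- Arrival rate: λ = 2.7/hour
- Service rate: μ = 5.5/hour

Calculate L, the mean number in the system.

ρ = λ/μ = 2.7/5.5 = 0.4909
For M/M/1: L = λ/(μ-λ)
L = 2.7/(5.5-2.7) = 2.7/2.80
L = 0.9643 passengers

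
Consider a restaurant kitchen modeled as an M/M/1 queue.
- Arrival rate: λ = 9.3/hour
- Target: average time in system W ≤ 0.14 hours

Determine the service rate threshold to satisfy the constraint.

For M/M/1: W = 1/(μ-λ)
Need W ≤ 0.14, so 1/(μ-λ) ≤ 0.14
μ - λ ≥ 1/0.14 = 7.1429
μ ≥ 9.3 + 7.1429 = 16.4429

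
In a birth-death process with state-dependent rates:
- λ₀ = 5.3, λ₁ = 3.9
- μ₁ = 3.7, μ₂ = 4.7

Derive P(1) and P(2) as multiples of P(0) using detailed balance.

Balance equations:
State 0: λ₀P₀ = μ₁P₁ → P₁ = (λ₀/μ₁)P₀ = (5.3/3.7)P₀ = 1.4324P₀
State 1: P₂ = (λ₀λ₁)/(μ₁μ₂)P₀ = (5.3×3.9)/(3.7×4.7)P₀ = 1.1886P₀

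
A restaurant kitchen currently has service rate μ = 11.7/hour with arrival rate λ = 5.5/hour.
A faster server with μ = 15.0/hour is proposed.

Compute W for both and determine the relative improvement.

System 1: ρ₁ = 5.5/11.7 = 0.4701, W₁ = 1/(11.7-5.5) = 0.16129
System 2: ρ₂ = 5.5/15.0 = 0.3667, W₂ = 1/(15.0-5.5) = 0.10526
Improvement: (W₁-W₂)/W₁ = (0.16129-0.10526)/0.16129 = 34.74%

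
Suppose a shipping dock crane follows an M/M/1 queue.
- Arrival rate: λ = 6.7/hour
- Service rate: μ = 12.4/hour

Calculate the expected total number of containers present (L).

ρ = λ/μ = 6.7/12.4 = 0.5403
For M/M/1: L = λ/(μ-λ)
L = 6.7/(12.4-6.7) = 6.7/5.70
L = 1.1754 containers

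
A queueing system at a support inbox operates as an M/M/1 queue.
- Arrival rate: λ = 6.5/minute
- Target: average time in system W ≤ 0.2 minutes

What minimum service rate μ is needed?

For M/M/1: W = 1/(μ-λ)
Need W ≤ 0.2, so 1/(μ-λ) ≤ 0.2
μ - λ ≥ 1/0.2 = 5.0000
μ ≥ 6.5 + 5.0000 = 11.5000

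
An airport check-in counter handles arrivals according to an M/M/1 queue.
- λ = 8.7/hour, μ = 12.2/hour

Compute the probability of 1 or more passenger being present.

ρ = λ/μ = 8.7/12.2 = 0.7131
P(N ≥ n) = ρⁿ
P(N ≥ 1) = 0.7131^1
P(N ≥ 1) = 0.7131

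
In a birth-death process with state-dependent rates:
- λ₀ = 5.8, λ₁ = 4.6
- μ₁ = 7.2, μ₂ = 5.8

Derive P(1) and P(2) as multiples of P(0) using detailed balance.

Balance equations:
State 0: λ₀P₀ = μ₁P₁ → P₁ = (λ₀/μ₁)P₀ = (5.8/7.2)P₀ = 0.8056P₀
State 1: P₂ = (λ₀λ₁)/(μ₁μ₂)P₀ = (5.8×4.6)/(7.2×5.8)P₀ = 0.6389P₀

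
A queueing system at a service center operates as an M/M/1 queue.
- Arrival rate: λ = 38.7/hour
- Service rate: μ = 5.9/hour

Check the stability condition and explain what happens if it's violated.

Stability requires ρ = λ/(cμ) < 1
ρ = 38.7/(1 × 5.9) = 38.7/5.90 = 6.5593
Since 6.5593 ≥ 1, the system is UNSTABLE.
Queue grows without bound. Need μ > λ = 38.7.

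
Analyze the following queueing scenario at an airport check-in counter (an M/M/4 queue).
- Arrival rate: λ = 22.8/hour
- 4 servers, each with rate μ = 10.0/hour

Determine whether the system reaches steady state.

Stability requires ρ = λ/(cμ) < 1
ρ = 22.8/(4 × 10.0) = 22.8/40.00 = 0.5700
Since 0.5700 < 1, the system is STABLE.
The servers are busy 57.00% of the time.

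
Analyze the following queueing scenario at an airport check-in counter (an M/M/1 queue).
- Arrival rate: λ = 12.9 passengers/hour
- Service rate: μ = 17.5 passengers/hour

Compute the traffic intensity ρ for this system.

Server utilization: ρ = λ/μ
ρ = 12.9/17.5 = 0.7371
The server is busy 73.71% of the time.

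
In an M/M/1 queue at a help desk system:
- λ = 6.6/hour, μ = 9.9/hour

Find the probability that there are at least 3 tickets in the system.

ρ = λ/μ = 6.6/9.9 = 0.6667
P(N ≥ n) = ρⁿ
P(N ≥ 3) = 0.6667^3
P(N ≥ 3) = 0.2963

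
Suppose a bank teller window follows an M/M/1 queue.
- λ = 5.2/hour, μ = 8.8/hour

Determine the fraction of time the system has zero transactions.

ρ = λ/μ = 5.2/8.8 = 0.5909
P(0) = 1 - ρ = 1 - 0.5909 = 0.4091
The server is idle 40.91% of the time.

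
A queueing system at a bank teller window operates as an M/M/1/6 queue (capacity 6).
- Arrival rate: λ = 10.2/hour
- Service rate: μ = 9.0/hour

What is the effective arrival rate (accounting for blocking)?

ρ = λ/μ = 10.2/9.0 = 1.13333
P₀ = (1-ρ)/(1-ρ^(K+1)) = (1-1.13333)/(1-1.13333^7) = -0.13333/-1.4016 = 0.09513
P_K = P₀×ρ^K = 0.09513 × 1.13333^6 = 0.09513 × 2.1190 = 0.2016
λ_eff = λ(1-P_K) = 10.2 × (1 - 0.201584) = 10.2 × 0.798416 = 8.1438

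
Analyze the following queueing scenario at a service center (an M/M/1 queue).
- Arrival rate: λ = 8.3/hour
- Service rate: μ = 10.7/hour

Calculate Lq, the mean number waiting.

ρ = λ/μ = 8.3/10.7 = 0.7757
For M/M/1: Lq = λ²/(μ(μ-λ))
Lq = 68.89/(10.7 × 2.40)
Lq = 2.6826 customers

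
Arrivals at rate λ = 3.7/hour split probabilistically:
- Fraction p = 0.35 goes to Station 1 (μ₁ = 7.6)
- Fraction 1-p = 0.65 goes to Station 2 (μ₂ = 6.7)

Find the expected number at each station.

Effective rates: λ₁ = 3.7×0.35 = 1.295, λ₂ = 3.7×0.65 = 2.405
Station 1: ρ₁ = 1.295/7.6 = 0.1704, L₁ = ρ₁/(1-ρ₁) = 0.1704/(1-0.1704) = 0.2054
Station 2: ρ₂ = 2.405/6.7 = 0.35896, L₂ = ρ₂/(1-ρ₂) = 0.35896/(1-0.35896) = 0.5600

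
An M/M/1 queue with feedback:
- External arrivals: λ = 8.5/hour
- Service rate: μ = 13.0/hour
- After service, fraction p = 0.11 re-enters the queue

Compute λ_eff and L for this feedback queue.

Effective arrival rate: λ_eff = λ/(1-p) = 8.5/(1-0.11) = 8.5/0.89 = 9.5506
ρ = λ_eff/μ = 9.5506/13.0 = 0.73466
L = ρ/(1-ρ) = 0.73466/(1-0.73466) = 2.7687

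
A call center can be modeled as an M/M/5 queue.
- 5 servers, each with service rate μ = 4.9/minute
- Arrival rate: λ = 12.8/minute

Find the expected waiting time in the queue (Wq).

Traffic intensity: ρ = λ/(cμ) = 12.8/(5×4.9) = 0.5224
Since ρ = 0.5224 < 1, system is stable.
Offered load a = λ/μ = cρ = 12.8/4.9 = 2.6122
P₀ = [ Σₙ₌₀^4 aⁿ/n! + a^5/(5!(1-ρ)) ]⁻¹
Σ = a^0/0! + a^1/1! + a^2/2! + a^3/3! + a^4/4! = 1.00000 + 2.61224 + 3.41191 + 2.97092 + 1.94019 = 11.9353
a^5/(5!(1-ρ)) = 121.6380/(120 × 0.47755) = 2.1226
P₀ = 1/(11.9353 + 2.1226) = 0.07113
Lq = P₀·a^5·ρ / (5!(1-ρ)²) = 0.071135 × 121.6380 × 0.52245 / (120 × 0.22805) = 0.1652
Wq = Lq/λ = 0.1652/12.8 = 0.01291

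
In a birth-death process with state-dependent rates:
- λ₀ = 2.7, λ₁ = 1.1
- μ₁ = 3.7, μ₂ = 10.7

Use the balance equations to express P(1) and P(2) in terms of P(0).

Balance equations:
State 0: λ₀P₀ = μ₁P₁ → P₁ = (λ₀/μ₁)P₀ = (2.7/3.7)P₀ = 0.7297P₀
State 1: P₂ = (λ₀λ₁)/(μ₁μ₂)P₀ = (2.7×1.1)/(3.7×10.7)P₀ = 0.07502P₀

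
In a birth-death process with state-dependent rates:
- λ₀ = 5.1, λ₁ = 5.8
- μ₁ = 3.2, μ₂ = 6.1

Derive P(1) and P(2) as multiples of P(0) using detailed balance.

Balance equations:
State 0: λ₀P₀ = μ₁P₁ → P₁ = (λ₀/μ₁)P₀ = (5.1/3.2)P₀ = 1.5937P₀
State 1: P₂ = (λ₀λ₁)/(μ₁μ₂)P₀ = (5.1×5.8)/(3.2×6.1)P₀ = 1.5154P₀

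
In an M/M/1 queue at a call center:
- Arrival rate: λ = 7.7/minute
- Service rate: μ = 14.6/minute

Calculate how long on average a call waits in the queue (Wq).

First, compute utilization: ρ = λ/μ = 7.7/14.6 = 0.5274
For M/M/1: Wq = λ/(μ(μ-λ))
Wq = 7.7/(14.6 × (14.6-7.7))
Wq = 7.7/(14.6 × 6.90)
Wq = 0.07643 minutes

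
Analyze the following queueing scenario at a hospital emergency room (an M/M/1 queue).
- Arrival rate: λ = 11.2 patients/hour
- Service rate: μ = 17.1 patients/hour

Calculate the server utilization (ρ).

Server utilization: ρ = λ/μ
ρ = 11.2/17.1 = 0.6550
The server is busy 65.50% of the time.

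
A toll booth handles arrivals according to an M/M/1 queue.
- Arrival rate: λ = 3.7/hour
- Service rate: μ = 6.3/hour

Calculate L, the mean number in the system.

ρ = λ/μ = 3.7/6.3 = 0.5873
For M/M/1: L = λ/(μ-λ)
L = 3.7/(6.3-3.7) = 3.7/2.60
L = 1.4231 vehicles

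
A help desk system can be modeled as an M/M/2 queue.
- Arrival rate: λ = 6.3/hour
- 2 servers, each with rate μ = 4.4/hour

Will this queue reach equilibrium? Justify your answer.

Stability requires ρ = λ/(cμ) < 1
ρ = 6.3/(2 × 4.4) = 6.3/8.80 = 0.7159
Since 0.7159 < 1, the system is STABLE.
The servers are busy 71.59% of the time.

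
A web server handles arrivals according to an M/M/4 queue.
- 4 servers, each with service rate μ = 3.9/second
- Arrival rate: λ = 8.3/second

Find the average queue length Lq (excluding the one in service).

Traffic intensity: ρ = λ/(cμ) = 8.3/(4×3.9) = 0.5321
Since ρ = 0.5321 < 1, system is stable.
Offered load a = λ/μ = cρ = 8.3/3.9 = 2.1282
P₀ = [ Σₙ₌₀^3 aⁿ/n! + a^4/(4!(1-ρ)) ]⁻¹
Σ = a^0/0! + a^1/1! + a^2/2! + a^3/3! = 1.00000 + 2.12821 + 2.26463 + 1.60653 = 6.9994
a^4/(4!(1-ρ)) = 20.5142/(24 × 0.46795) = 1.8266
P₀ = 1/(6.9994 + 1.8266) = 0.1133
Lq = P₀·a^4·ρ / (4!(1-ρ)²) = 0.1133 × 20.5142 × 0.5321 / (24 × 0.2190) = 0.2353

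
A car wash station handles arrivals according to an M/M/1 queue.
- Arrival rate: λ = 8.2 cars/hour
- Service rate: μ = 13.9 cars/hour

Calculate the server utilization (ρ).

Server utilization: ρ = λ/μ
ρ = 8.2/13.9 = 0.5899
The server is busy 58.99% of the time.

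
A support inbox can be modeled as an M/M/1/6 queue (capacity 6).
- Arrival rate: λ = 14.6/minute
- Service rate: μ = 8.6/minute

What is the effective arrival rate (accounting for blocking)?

ρ = λ/μ = 14.6/8.6 = 1.69767
P₀ = (1-ρ)/(1-ρ^(K+1)) = (1-1.69767)/(1-1.69767^7) = -0.6977/-39.6418 = 0.01760
P_K = P₀×ρ^K = 0.01760 × 1.69767^6 = 0.01760 × 23.9398 = 0.4213
λ_eff = λ(1-P_K) = 14.6 × (1 - 0.42133) = 14.6 × 0.57867 = 8.4486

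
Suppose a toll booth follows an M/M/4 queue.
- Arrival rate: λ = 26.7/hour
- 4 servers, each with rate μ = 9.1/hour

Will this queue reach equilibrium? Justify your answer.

Stability requires ρ = λ/(cμ) < 1
ρ = 26.7/(4 × 9.1) = 26.7/36.40 = 0.7335
Since 0.7335 < 1, the system is STABLE.
The servers are busy 73.35% of the time.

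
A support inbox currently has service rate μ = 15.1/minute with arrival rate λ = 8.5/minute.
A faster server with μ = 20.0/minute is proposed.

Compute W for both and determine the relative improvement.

System 1: ρ₁ = 8.5/15.1 = 0.5629, W₁ = 1/(15.1-8.5) = 0.15152
System 2: ρ₂ = 8.5/20.0 = 0.4250, W₂ = 1/(20.0-8.5) = 0.086957
Improvement: (W₁-W₂)/W₁ = (0.15152-0.086957)/0.15152 = 42.61%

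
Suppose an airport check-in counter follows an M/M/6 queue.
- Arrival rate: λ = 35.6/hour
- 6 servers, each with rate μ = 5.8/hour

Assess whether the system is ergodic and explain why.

Stability requires ρ = λ/(cμ) < 1
ρ = 35.6/(6 × 5.8) = 35.6/34.80 = 1.0230
Since 1.0230 ≥ 1, the system is UNSTABLE.
Need c > λ/μ = 35.6/5.8 = 6.14.
Minimum servers needed: c = 7.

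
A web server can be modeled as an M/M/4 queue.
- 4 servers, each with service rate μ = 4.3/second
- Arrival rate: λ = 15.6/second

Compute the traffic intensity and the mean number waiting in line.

Traffic intensity: ρ = λ/(cμ) = 15.6/(4×4.3) = 0.9070
Since ρ = 0.9070 < 1, system is stable.
Offered load a = λ/μ = cρ = 15.6/4.3 = 3.6279
P₀ = [ Σₙ₌₀^3 aⁿ/n! + a^4/(4!(1-ρ)) ]⁻¹
Σ = a^0/0! + a^1/1! + a^2/2! + a^3/3! = 1.0000 + 3.6279 + 6.5809 + 7.9582 = 19.1670
a^4/(4!(1-ρ)) = 173.2306/(24 × 0.09302326) = 77.5929
P₀ = 1/(19.1670 + 77.5929) = 0.01033
Lq = P₀·a^4·ρ / (4!(1-ρ)²) = 0.01033486 × 173.2306 × 0.9069767 / (24 × 0.008653326) = 7.8186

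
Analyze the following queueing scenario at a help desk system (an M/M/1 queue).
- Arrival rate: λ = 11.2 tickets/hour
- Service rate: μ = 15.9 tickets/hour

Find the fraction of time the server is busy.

Server utilization: ρ = λ/μ
ρ = 11.2/15.9 = 0.7044
The server is busy 70.44% of the time.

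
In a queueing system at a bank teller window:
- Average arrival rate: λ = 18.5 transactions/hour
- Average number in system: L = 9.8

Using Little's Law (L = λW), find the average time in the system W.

Little's Law: L = λW, so W = L/λ
W = 9.8/18.5 = 0.5297 hours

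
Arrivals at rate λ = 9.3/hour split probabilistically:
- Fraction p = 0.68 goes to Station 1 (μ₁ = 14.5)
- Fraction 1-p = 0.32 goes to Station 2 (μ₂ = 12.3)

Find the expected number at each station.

Effective rates: λ₁ = 9.3×0.68 = 6.324, λ₂ = 9.3×0.32 = 2.976
Station 1: ρ₁ = 6.324/14.5 = 0.43614, L₁ = ρ₁/(1-ρ₁) = 0.43614/(1-0.43614) = 0.7735
Station 2: ρ₂ = 2.976/12.3 = 0.24195, L₂ = ρ₂/(1-ρ₂) = 0.24195/(1-0.24195) = 0.3192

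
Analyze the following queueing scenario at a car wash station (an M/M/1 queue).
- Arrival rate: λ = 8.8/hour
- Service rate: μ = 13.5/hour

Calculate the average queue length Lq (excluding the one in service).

ρ = λ/μ = 8.8/13.5 = 0.6519
For M/M/1: Lq = λ²/(μ(μ-λ))
Lq = 77.44/(13.5 × 4.70)
Lq = 1.2205 cars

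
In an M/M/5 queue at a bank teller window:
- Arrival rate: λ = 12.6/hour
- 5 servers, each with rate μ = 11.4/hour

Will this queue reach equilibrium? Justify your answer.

Stability requires ρ = λ/(cμ) < 1
ρ = 12.6/(5 × 11.4) = 12.6/57.00 = 0.2211
Since 0.2211 < 1, the system is STABLE.
The servers are busy 22.11% of the time.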